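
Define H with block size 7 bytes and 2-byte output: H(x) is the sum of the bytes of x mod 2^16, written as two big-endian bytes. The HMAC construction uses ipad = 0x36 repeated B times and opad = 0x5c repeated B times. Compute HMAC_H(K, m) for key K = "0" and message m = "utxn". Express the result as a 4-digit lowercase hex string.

02b0

Key "0" = 30 is 1 byte ≤ B = 7; zero-pad to 7 bytes: K' = 30 00 00 00 00 00 00.
K' ⊕ ipad = 06 36 36 36 36 36 36.  K' ⊕ opad = 6c 5c 5c 5c 5c 5c 5c.
Inner input = (K'⊕ipad) ∥ m = 06 36 36 36 36 36 36 ∥ 75 74 78 6e.
Inner hash: sum = 6+54+54+54+54+54+54+117+116+120+110 = 793 → 03 19.
Outer input = (K'⊕opad) ∥ inner = 6c 5c 5c 5c 5c 5c 5c ∥ 03 19.
Outer hash (tag): sum = 108+92+92+92+92+92+92+3+25 = 688 → 02 b0.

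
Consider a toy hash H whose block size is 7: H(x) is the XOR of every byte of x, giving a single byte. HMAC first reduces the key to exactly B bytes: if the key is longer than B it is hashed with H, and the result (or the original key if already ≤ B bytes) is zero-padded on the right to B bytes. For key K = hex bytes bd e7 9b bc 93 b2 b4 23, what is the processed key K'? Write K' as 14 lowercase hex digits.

cb000000000000

|K| = 8 > B = 7, so first hash the key.
H(K): XOR bd⊕e7⊕9b⊕bc⊕93⊕b2⊕b4⊕23 = cb.
Zero-pad H(K) = cb to 7 bytes: K' = cb 00 00 00 00 00 00.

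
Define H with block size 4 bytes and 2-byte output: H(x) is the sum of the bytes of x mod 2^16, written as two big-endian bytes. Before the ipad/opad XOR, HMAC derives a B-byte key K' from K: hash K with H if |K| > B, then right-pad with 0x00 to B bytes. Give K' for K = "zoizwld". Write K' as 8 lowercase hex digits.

|K| = 7 > B = 4, so first hash the key.
H(K): sum = 122+111+105+122+119+108+100 = 787 → 03 13.
Zero-pad H(K) = 03 13 to 4 bytes: K' = 03 13 00 00.

03130000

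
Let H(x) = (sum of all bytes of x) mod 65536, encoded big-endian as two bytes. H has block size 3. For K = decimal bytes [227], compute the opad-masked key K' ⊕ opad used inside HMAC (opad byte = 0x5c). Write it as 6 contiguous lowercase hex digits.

bf5c5c

Key decimal bytes [227] = e3 is 1 byte ≤ B = 3; zero-pad to 3 bytes: K' = e3 00 00.
XOR each byte with 0x5c: e3⊕5c=bf, 00⊕5c=5c, 00⊕5c=5c.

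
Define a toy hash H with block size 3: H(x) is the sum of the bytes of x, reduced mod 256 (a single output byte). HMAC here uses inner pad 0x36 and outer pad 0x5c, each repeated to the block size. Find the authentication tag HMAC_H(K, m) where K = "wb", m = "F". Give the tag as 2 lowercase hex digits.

d6

Key "wb" = 77 62 is 2 bytes ≤ B = 3; zero-pad to 3 bytes: K' = 77 62 00.
K' ⊕ ipad = 41 54 36.  K' ⊕ opad = 2b 3e 5c.
Inner input = (K'⊕ipad) ∥ m = 41 54 36 ∥ 46.
Inner hash: sum = 65+84+54+70 = 273; mod 256 = 17 → 11.
Outer input = (K'⊕opad) ∥ inner = 2b 3e 5c ∥ 11.
Outer hash (tag): sum = 43+62+92+17 = 214 → d6.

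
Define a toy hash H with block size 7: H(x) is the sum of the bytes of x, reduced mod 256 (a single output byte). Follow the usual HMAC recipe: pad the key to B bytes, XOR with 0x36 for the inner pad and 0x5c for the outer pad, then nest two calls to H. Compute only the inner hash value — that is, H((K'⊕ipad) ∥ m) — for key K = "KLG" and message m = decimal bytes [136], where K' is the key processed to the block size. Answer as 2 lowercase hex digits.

c8

Key "KLG" = 4b 4c 47 is 3 bytes ≤ B = 7; zero-pad to 7 bytes: K' = 4b 4c 47 00 00 00 00.
K' ⊕ ipad = 7d 7a 71 36 36 36 36.
Inner input = 7d 7a 71 36 36 36 36 ∥ 88.
Inner hash: sum = 125+122+113+54+54+54+54+136 = 712; mod 256 = 200 → c8.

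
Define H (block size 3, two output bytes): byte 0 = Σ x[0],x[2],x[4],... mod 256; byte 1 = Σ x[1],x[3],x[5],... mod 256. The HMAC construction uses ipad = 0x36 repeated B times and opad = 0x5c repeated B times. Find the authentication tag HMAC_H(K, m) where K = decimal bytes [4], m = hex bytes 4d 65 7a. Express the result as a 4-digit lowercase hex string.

Key decimal bytes [4] = 04 is 1 byte ≤ B = 3; zero-pad to 3 bytes: K' = 04 00 00.
K' ⊕ ipad = 32 36 36.  K' ⊕ opad = 58 5c 5c.
Inner input = (K'⊕ipad) ∥ m = 32 36 36 ∥ 4d 65 7a.
Inner hash: even-index sum = 205 mod 256 = 205; odd-index sum = 253 mod 256 = 253 → cd fd.
Outer input = (K'⊕opad) ∥ inner = 58 5c 5c ∥ cd fd.
Outer hash (tag): even-index sum = 433 mod 256 = 177; odd-index sum = 297 mod 256 = 41 → b1 29.

b129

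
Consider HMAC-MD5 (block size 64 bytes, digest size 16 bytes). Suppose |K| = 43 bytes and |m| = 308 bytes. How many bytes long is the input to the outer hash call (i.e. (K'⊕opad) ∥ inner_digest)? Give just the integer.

80

Key is 43 ≤ 64 bytes, zero-padded: |K'| = 64.
Outer input = (K'⊕opad) ∥ H(inner) → 64 + 16 = 80 bytes.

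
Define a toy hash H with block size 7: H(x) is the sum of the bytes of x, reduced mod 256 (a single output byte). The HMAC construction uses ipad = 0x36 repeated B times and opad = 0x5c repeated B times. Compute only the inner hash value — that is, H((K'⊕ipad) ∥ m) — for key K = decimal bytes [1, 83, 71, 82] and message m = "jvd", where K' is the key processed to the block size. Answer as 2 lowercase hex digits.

57

Key decimal bytes [1, 83, 71, 82] = 01 53 47 52 is 4 bytes ≤ B = 7; zero-pad to 7 bytes: K' = 01 53 47 52 00 00 00.
K' ⊕ ipad = 37 65 71 64 36 36 36.
Inner input = 37 65 71 64 36 36 36 ∥ 6a 76 64.
Inner hash: sum = 55+101+113+100+54+54+54+106+118+100 = 855; mod 256 = 87 → 57.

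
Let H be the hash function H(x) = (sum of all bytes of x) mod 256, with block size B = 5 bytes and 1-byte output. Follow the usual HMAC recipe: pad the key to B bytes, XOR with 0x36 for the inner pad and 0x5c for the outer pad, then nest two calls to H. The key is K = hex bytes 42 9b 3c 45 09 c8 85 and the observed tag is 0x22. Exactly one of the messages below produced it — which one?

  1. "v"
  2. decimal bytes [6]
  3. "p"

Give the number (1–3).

Key hex bytes 42 9b 3c 45 09 c8 85 is 7 bytes > B = 5, so hash it first: H(key) = b4, then zero-pad to 5 bytes: K' = b4 00 00 00 00.
K' ⊕ ipad = 82 36 36 36 36; K' ⊕ opad = e8 5c 5c 5c 5c.
m1: inner = H(82 36 36 36 36 76) = d0; tag = H(e8 5c 5c 5c 5c d0) = 28
m2: inner = H(82 36 36 36 36 06) = 60; tag = H(e8 5c 5c 5c 5c 60) = b8
m3: inner = H(82 36 36 36 36 70) = ca; tag = H(e8 5c 5c 5c 5c ca) = 22 ← matches

3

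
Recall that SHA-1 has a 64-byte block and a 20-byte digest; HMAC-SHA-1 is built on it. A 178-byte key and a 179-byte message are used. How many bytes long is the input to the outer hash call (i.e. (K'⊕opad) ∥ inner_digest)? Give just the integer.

84

Key is 178 > 64 bytes, so it is hashed to 20 bytes then zero-padded to 64: |K'| = 64.
Outer input = (K'⊕opad) ∥ H(inner) → 64 + 20 = 84 bytes.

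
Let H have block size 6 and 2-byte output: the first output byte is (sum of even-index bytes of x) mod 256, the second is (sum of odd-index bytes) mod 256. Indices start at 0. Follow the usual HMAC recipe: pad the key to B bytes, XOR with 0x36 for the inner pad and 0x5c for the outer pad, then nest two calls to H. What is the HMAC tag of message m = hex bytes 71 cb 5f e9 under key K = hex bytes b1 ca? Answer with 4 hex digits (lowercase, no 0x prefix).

686a

Key hex bytes b1 ca is 2 bytes ≤ B = 6; zero-pad to 6 bytes: K' = b1 ca 00 00 00 00.
K' ⊕ ipad = 87 fc 36 36 36 36.  K' ⊕ opad = ed 96 5c 5c 5c 5c.
Inner input = (K'⊕ipad) ∥ m = 87 fc 36 36 36 36 ∥ 71 cb 5f e9.
Inner hash: even-index sum = 451 mod 256 = 195; odd-index sum = 796 mod 256 = 28 → c3 1c.
Outer input = (K'⊕opad) ∥ inner = ed 96 5c 5c 5c 5c ∥ c3 1c.
Outer hash (tag): even-index sum = 616 mod 256 = 104; odd-index sum = 362 mod 256 = 106 → 68 6a.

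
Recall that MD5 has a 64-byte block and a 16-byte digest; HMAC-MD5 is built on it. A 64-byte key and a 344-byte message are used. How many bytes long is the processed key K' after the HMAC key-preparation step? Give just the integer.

64

Key is 64 ≤ 64 bytes, zero-padded: |K'| = 64.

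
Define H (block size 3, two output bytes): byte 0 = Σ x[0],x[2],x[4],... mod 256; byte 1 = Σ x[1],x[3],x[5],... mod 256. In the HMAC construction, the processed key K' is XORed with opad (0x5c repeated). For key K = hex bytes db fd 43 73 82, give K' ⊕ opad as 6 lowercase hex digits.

fc2c5c

Key hex bytes db fd 43 73 82 is 5 bytes > B = 3, so hash it first: H(key) = a0 70, then zero-pad to 3 bytes: K' = a0 70 00.
XOR each byte with 0x5c: a0⊕5c=fc, 70⊕5c=2c, 00⊕5c=5c.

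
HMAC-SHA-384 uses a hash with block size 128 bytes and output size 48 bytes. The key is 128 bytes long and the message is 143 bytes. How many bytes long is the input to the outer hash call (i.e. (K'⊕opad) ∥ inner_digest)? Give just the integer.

176

Key is 128 ≤ 128 bytes, zero-padded: |K'| = 128.
Outer input = (K'⊕opad) ∥ H(inner) → 128 + 48 = 176 bytes.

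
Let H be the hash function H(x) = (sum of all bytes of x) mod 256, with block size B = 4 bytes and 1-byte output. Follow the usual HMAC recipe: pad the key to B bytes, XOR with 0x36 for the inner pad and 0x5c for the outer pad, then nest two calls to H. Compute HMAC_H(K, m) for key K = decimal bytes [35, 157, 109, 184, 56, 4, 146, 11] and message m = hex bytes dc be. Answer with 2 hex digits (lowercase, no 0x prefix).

Key decimal bytes [35, 157, 109, 184, 56, 4, 146, 11] = 23 9d 6d b8 38 04 92 0b is 8 bytes > B = 4, so hash it first: H(key) = be, then zero-pad to 4 bytes: K' = be 00 00 00.
K' ⊕ ipad = 88 36 36 36.  K' ⊕ opad = e2 5c 5c 5c.
Inner input = (K'⊕ipad) ∥ m = 88 36 36 36 ∥ dc be.
Inner hash: sum = 136+54+54+54+220+190 = 708; mod 256 = 196 → c4.
Outer input = (K'⊕opad) ∥ inner = e2 5c 5c 5c ∥ c4.
Outer hash (tag): sum = 226+92+92+92+196 = 698; mod 256 = 186 → ba.

ba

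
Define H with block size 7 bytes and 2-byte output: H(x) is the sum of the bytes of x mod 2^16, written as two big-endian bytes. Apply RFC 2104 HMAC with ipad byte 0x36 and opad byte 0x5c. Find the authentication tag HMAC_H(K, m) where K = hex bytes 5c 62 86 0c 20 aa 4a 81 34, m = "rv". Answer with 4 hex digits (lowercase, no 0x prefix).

02cc

Key hex bytes 5c 62 86 0c 20 aa 4a 81 34 is 9 bytes > B = 7, so hash it first: H(key) = 03 19, then zero-pad to 7 bytes: K' = 03 19 00 00 00 00 00.
K' ⊕ ipad = 35 2f 36 36 36 36 36.  K' ⊕ opad = 5f 45 5c 5c 5c 5c 5c.
Inner input = (K'⊕ipad) ∥ m = 35 2f 36 36 36 36 36 ∥ 72 76.
Inner hash: sum = 53+47+54+54+54+54+54+114+118 = 602 → 02 5a.
Outer input = (K'⊕opad) ∥ inner = 5f 45 5c 5c 5c 5c 5c ∥ 02 5a.
Outer hash (tag): sum = 95+69+92+92+92+92+92+2+90 = 716 → 02 cc.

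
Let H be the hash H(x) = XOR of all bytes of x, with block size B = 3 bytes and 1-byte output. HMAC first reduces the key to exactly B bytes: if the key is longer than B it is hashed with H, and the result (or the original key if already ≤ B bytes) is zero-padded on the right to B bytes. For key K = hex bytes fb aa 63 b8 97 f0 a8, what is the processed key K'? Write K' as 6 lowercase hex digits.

|K| = 7 > B = 3, so first hash the key.
H(K): XOR fb⊕aa⊕63⊕b8⊕97⊕f0⊕a8 = 45.
Zero-pad H(K) = 45 to 3 bytes: K' = 45 00 00.

450000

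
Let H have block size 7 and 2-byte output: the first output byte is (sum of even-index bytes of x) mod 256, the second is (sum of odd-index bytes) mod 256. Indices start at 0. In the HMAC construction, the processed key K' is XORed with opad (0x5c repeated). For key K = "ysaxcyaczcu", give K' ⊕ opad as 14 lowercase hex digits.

Key "ysaxcyaczcu" = 79 73 61 78 63 79 61 63 7a 63 75 is 11 bytes > B = 7, so hash it first: H(key) = 8d 2a, then zero-pad to 7 bytes: K' = 8d 2a 00 00 00 00 00.
XOR each byte with 0x5c: 8d⊕5c=d1, 2a⊕5c=76, 00⊕5c=5c, 00⊕5c=5c, 00⊕5c=5c, 00⊕5c=5c, 00⊕5c=5c.

d1765c5c5c5c5c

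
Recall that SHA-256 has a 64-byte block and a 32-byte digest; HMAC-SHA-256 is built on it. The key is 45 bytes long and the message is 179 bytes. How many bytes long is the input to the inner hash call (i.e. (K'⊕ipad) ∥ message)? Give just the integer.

Key is 45 ≤ 64 bytes, zero-padded: |K'| = 64.
Inner input = (K'⊕ipad) ∥ m → 64 + 179 = 243 bytes.

243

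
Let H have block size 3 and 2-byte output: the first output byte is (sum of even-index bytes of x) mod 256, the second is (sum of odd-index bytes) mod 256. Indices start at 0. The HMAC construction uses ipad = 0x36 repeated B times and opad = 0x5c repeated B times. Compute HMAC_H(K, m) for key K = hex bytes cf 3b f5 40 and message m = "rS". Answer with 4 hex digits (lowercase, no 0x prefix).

b3a2

Key hex bytes cf 3b f5 40 is 4 bytes > B = 3, so hash it first: H(key) = c4 7b, then zero-pad to 3 bytes: K' = c4 7b 00.
K' ⊕ ipad = f2 4d 36.  K' ⊕ opad = 98 27 5c.
Inner input = (K'⊕ipad) ∥ m = f2 4d 36 ∥ 72 53.
Inner hash: even-index sum = 379 mod 256 = 123; odd-index sum = 191 mod 256 = 191 → 7b bf.
Outer input = (K'⊕opad) ∥ inner = 98 27 5c ∥ 7b bf.
Outer hash (tag): even-index sum = 435 mod 256 = 179; odd-index sum = 162 mod 256 = 162 → b3 a2.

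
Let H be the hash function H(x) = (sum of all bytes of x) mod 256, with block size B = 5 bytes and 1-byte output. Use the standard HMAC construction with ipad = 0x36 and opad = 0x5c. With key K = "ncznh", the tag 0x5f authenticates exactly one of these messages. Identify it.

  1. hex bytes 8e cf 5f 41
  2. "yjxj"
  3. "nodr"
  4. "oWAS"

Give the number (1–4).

Key "ncznh" = 6e 63 7a 6e 68 is exactly B = 5 bytes: K' = 6e 63 7a 6e 68.
K' ⊕ ipad = 58 55 4c 58 5e; K' ⊕ opad = 32 3f 26 32 34.
m1: inner = H(58 55 4c 58 5e 8e cf 5f 41) = ac; tag = H(32 3f 26 32 34 ac) = a9
m2: inner = H(58 55 4c 58 5e 79 6a 78 6a) = 74; tag = H(32 3f 26 32 34 74) = 71
m3: inner = H(58 55 4c 58 5e 6e 6f 64 72) = 62; tag = H(32 3f 26 32 34 62) = 5f ← matches
m4: inner = H(58 55 4c 58 5e 6f 57 41 53) = 09; tag = H(32 3f 26 32 34 09) = 06

3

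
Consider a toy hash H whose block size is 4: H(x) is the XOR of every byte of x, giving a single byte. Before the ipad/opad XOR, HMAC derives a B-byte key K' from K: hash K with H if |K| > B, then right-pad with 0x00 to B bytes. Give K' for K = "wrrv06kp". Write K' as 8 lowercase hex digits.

1c000000

|K| = 8 > B = 4, so first hash the key.
H(K): XOR 77⊕72⊕72⊕76⊕30⊕36⊕6b⊕70 = 1c.
Zero-pad H(K) = 1c to 4 bytes: K' = 1c 00 00 00.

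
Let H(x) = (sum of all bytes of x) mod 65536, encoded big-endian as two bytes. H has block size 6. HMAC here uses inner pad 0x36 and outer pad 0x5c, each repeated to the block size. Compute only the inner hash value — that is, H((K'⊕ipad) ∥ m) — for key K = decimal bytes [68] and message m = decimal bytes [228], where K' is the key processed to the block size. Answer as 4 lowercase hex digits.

0264

Key decimal bytes [68] = 44 is 1 byte ≤ B = 6; zero-pad to 6 bytes: K' = 44 00 00 00 00 00.
K' ⊕ ipad = 72 36 36 36 36 36.
Inner input = 72 36 36 36 36 36 ∥ e4.
Inner hash: sum = 114+54+54+54+54+54+228 = 612 → 02 64.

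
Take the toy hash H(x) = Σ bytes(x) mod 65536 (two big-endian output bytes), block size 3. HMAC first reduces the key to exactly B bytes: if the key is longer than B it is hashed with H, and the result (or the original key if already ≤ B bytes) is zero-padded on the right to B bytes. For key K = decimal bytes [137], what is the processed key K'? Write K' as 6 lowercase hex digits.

890000

Key decimal bytes [137] = 89 is 1 byte ≤ B = 3; zero-pad to 3 bytes: K' = 89 00 00.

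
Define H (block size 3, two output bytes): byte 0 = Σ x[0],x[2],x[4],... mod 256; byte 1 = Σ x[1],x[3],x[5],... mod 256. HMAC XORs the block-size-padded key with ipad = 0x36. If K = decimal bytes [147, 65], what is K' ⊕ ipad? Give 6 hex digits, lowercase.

Key decimal bytes [147, 65] = 93 41 is 2 bytes ≤ B = 3; zero-pad to 3 bytes: K' = 93 41 00.
XOR each byte with 0x36: 93⊕36=a5, 41⊕36=77, 00⊕36=36.

a57736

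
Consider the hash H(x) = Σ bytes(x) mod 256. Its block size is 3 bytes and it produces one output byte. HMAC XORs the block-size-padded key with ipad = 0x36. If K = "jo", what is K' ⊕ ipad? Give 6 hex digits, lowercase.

5c5936

Key "jo" = 6a 6f is 2 bytes ≤ B = 3; zero-pad to 3 bytes: K' = 6a 6f 00.
XOR each byte with 0x36: 6a⊕36=5c, 6f⊕36=59, 00⊕36=36.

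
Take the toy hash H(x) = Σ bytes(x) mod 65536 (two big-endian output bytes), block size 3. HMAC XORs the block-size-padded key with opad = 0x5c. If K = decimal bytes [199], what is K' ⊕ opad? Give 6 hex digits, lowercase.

Key decimal bytes [199] = c7 is 1 byte ≤ B = 3; zero-pad to 3 bytes: K' = c7 00 00.
XOR each byte with 0x5c: c7⊕5c=9b, 00⊕5c=5c, 00⊕5c=5c.

9b5c5c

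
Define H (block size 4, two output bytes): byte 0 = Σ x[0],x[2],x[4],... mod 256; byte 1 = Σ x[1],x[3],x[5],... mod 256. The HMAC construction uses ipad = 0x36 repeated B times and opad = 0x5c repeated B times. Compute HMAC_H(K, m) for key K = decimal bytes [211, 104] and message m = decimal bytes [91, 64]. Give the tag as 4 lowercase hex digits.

6164

Key decimal bytes [211, 104] = d3 68 is 2 bytes ≤ B = 4; zero-pad to 4 bytes: K' = d3 68 00 00.
K' ⊕ ipad = e5 5e 36 36.  K' ⊕ opad = 8f 34 5c 5c.
Inner input = (K'⊕ipad) ∥ m = e5 5e 36 36 ∥ 5b 40.
Inner hash: even-index sum = 374 mod 256 = 118; odd-index sum = 212 mod 256 = 212 → 76 d4.
Outer input = (K'⊕opad) ∥ inner = 8f 34 5c 5c ∥ 76 d4.
Outer hash (tag): even-index sum = 353 mod 256 = 97; odd-index sum = 356 mod 256 = 100 → 61 64.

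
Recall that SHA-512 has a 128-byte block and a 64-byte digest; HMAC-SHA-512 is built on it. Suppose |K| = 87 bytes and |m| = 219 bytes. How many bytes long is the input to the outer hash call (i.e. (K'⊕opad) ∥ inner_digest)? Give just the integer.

Key is 87 ≤ 128 bytes, zero-padded: |K'| = 128.
Outer input = (K'⊕opad) ∥ H(inner) → 128 + 64 = 192 bytes.

192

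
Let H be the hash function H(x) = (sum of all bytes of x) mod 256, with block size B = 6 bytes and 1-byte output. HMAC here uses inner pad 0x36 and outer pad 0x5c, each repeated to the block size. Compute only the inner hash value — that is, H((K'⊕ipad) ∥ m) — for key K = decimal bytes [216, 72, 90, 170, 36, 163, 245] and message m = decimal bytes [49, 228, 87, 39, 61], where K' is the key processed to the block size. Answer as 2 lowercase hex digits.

b4

Key decimal bytes [216, 72, 90, 170, 36, 163, 245] = d8 48 5a aa 24 a3 f5 is 7 bytes > B = 6, so hash it first: H(key) = e0, then zero-pad to 6 bytes: K' = e0 00 00 00 00 00.
K' ⊕ ipad = d6 36 36 36 36 36.
Inner input = d6 36 36 36 36 36 ∥ 31 e4 57 27 3d.
Inner hash: sum = 214+54+54+54+54+54+49+228+87+39+61 = 948; mod 256 = 180 → b4.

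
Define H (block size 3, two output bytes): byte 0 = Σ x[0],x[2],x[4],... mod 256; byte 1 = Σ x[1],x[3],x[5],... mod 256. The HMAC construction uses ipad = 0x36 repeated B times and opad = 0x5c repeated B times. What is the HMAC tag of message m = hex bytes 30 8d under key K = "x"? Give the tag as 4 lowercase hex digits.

e66d

Key "x" = 78 is 1 byte ≤ B = 3; zero-pad to 3 bytes: K' = 78 00 00.
K' ⊕ ipad = 4e 36 36.  K' ⊕ opad = 24 5c 5c.
Inner input = (K'⊕ipad) ∥ m = 4e 36 36 ∥ 30 8d.
Inner hash: even-index sum = 273 mod 256 = 17; odd-index sum = 102 mod 256 = 102 → 11 66.
Outer input = (K'⊕opad) ∥ inner = 24 5c 5c ∥ 11 66.
Outer hash (tag): even-index sum = 230 mod 256 = 230; odd-index sum = 109 mod 256 = 109 → e6 6d.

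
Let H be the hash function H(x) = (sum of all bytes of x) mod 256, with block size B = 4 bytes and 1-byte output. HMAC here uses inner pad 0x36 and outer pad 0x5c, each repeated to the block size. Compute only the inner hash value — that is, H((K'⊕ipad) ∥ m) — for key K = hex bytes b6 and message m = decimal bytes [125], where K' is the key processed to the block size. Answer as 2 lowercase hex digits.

Key hex bytes b6 is 1 byte ≤ B = 4; zero-pad to 4 bytes: K' = b6 00 00 00.
K' ⊕ ipad = 80 36 36 36.
Inner input = 80 36 36 36 ∥ 7d.
Inner hash: sum = 128+54+54+54+125 = 415; mod 256 = 159 → 9f.

9f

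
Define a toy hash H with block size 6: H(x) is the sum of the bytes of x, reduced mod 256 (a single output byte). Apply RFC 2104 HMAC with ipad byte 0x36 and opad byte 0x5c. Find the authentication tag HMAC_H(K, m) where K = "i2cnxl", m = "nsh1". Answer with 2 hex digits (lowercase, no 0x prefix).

Key "i2cnxl" = 69 32 63 6e 78 6c is exactly B = 6 bytes: K' = 69 32 63 6e 78 6c.
K' ⊕ ipad = 5f 04 55 58 4e 5a.  K' ⊕ opad = 35 6e 3f 32 24 30.
Inner input = (K'⊕ipad) ∥ m = 5f 04 55 58 4e 5a ∥ 6e 73 68 31.
Inner hash: sum = 95+4+85+88+78+90+110+115+104+49 = 818; mod 256 = 50 → 32.
Outer input = (K'⊕opad) ∥ inner = 35 6e 3f 32 24 30 ∥ 32.
Outer hash (tag): sum = 53+110+63+50+36+48+50 = 410; mod 256 = 154 → 9a.

9a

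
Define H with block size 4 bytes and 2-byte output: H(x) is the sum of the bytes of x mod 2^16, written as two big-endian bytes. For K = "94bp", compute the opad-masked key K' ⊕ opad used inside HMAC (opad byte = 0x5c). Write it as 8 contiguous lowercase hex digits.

65683e2c

Key "94bp" = 39 34 62 70 is exactly B = 4 bytes: K' = 39 34 62 70.
XOR each byte with 0x5c: 39⊕5c=65, 34⊕5c=68, 62⊕5c=3e, 70⊕5c=2c.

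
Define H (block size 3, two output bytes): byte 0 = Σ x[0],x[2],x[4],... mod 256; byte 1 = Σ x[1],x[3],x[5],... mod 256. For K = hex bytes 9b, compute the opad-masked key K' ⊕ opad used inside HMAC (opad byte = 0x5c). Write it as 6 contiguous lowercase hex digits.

Key hex bytes 9b is 1 byte ≤ B = 3; zero-pad to 3 bytes: K' = 9b 00 00.
XOR each byte with 0x5c: 9b⊕5c=c7, 00⊕5c=5c, 00⊕5c=5c.

c75c5c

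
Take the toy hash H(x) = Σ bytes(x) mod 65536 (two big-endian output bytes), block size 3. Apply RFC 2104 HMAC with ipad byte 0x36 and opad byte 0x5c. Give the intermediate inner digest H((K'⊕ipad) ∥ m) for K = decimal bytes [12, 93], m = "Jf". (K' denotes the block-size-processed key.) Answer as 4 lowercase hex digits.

Key decimal bytes [12, 93] = 0c 5d is 2 bytes ≤ B = 3; zero-pad to 3 bytes: K' = 0c 5d 00.
K' ⊕ ipad = 3a 6b 36.
Inner input = 3a 6b 36 ∥ 4a 66.
Inner hash: sum = 58+107+54+74+102 = 395 → 01 8b.

018b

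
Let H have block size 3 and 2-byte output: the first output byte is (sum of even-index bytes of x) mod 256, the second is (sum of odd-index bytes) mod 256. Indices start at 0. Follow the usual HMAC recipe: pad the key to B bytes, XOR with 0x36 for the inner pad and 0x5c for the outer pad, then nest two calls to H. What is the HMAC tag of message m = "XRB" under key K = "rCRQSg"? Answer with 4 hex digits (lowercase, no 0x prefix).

0e50

Key "rCRQSg" = 72 43 52 51 53 67 is 6 bytes > B = 3, so hash it first: H(key) = 17 fb, then zero-pad to 3 bytes: K' = 17 fb 00.
K' ⊕ ipad = 21 cd 36.  K' ⊕ opad = 4b a7 5c.
Inner input = (K'⊕ipad) ∥ m = 21 cd 36 ∥ 58 52 42.
Inner hash: even-index sum = 169 mod 256 = 169; odd-index sum = 359 mod 256 = 103 → a9 67.
Outer input = (K'⊕opad) ∥ inner = 4b a7 5c ∥ a9 67.
Outer hash (tag): even-index sum = 270 mod 256 = 14; odd-index sum = 336 mod 256 = 80 → 0e 50.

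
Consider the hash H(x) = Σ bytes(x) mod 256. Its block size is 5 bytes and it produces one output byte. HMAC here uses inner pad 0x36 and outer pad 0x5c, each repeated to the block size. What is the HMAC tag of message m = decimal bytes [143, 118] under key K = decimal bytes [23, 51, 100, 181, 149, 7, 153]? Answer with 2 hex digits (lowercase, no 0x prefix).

Key decimal bytes [23, 51, 100, 181, 149, 7, 153] = 17 33 64 b5 95 07 99 is 7 bytes > B = 5, so hash it first: H(key) = 98, then zero-pad to 5 bytes: K' = 98 00 00 00 00.
K' ⊕ ipad = ae 36 36 36 36.  K' ⊕ opad = c4 5c 5c 5c 5c.
Inner input = (K'⊕ipad) ∥ m = ae 36 36 36 36 ∥ 8f 76.
Inner hash: sum = 174+54+54+54+54+143+118 = 651; mod 256 = 139 → 8b.
Outer input = (K'⊕opad) ∥ inner = c4 5c 5c 5c 5c ∥ 8b.
Outer hash (tag): sum = 196+92+92+92+92+139 = 703; mod 256 = 191 → bf.

bf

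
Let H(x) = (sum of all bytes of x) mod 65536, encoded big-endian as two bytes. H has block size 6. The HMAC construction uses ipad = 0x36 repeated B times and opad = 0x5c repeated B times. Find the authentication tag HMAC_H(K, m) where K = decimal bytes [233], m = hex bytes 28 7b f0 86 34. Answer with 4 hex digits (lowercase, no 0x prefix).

Key decimal bytes [233] = e9 is 1 byte ≤ B = 6; zero-pad to 6 bytes: K' = e9 00 00 00 00 00.
K' ⊕ ipad = df 36 36 36 36 36.  K' ⊕ opad = b5 5c 5c 5c 5c 5c.
Inner input = (K'⊕ipad) ∥ m = df 36 36 36 36 36 ∥ 28 7b f0 86 34.
Inner hash: sum = 223+54+54+54+54+54+40+123+240+134+52 = 1082 → 04 3a.
Outer input = (K'⊕opad) ∥ inner = b5 5c 5c 5c 5c 5c ∥ 04 3a.
Outer hash (tag): sum = 181+92+92+92+92+92+4+58 = 703 → 02 bf.

02bf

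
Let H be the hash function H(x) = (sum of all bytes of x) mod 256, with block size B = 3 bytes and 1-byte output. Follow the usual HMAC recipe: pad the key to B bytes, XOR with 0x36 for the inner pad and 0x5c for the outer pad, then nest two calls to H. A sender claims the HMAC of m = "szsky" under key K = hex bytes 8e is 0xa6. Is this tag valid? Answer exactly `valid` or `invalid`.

Key hex bytes 8e is 1 byte ≤ B = 3; zero-pad to 3 bytes: K' = 8e 00 00.
K' ⊕ ipad = b8 36 36; K' ⊕ opad = d2 5c 5c.
Inner hash: sum = 184+54+54+115+122+115+107+121 = 872; mod 256 = 104 → 68.
Outer hash (recomputed tag): sum = 210+92+92+104 = 498; mod 256 = 242 → f2.
Recomputed tag = f2; claimed = a6 → mismatch.

invalid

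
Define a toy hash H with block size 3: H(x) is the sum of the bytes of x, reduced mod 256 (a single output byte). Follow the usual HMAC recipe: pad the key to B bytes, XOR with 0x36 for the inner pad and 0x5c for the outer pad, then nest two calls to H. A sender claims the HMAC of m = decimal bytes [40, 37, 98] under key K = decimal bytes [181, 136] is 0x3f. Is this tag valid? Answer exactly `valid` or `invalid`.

valid

Key decimal bytes [181, 136] = b5 88 is 2 bytes ≤ B = 3; zero-pad to 3 bytes: K' = b5 88 00.
K' ⊕ ipad = 83 be 36; K' ⊕ opad = e9 d4 5c.
Inner hash: sum = 131+190+54+40+37+98 = 550; mod 256 = 38 → 26.
Outer hash (recomputed tag): sum = 233+212+92+38 = 575; mod 256 = 63 → 3f.
Recomputed tag = 3f; claimed = 3f → match.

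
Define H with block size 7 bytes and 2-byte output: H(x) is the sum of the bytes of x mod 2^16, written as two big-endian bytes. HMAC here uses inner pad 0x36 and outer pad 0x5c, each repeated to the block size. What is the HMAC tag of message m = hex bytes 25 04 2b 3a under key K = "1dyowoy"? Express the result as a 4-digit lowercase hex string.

01fa

Key "1dyowoy" = 31 64 79 6f 77 6f 79 is exactly B = 7 bytes: K' = 31 64 79 6f 77 6f 79.
K' ⊕ ipad = 07 52 4f 59 41 59 4f.  K' ⊕ opad = 6d 38 25 33 2b 33 25.
Inner input = (K'⊕ipad) ∥ m = 07 52 4f 59 41 59 4f ∥ 25 04 2b 3a.
Inner hash: sum = 7+82+79+89+65+89+79+37+4+43+58 = 632 → 02 78.
Outer input = (K'⊕opad) ∥ inner = 6d 38 25 33 2b 33 25 ∥ 02 78.
Outer hash (tag): sum = 109+56+37+51+43+51+37+2+120 = 506 → 01 fa.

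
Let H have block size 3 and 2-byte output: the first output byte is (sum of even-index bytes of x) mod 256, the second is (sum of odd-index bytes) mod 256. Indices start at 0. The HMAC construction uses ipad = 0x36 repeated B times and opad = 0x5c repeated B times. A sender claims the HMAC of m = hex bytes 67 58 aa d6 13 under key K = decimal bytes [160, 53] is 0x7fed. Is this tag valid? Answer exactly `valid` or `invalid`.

Key decimal bytes [160, 53] = a0 35 is 2 bytes ≤ B = 3; zero-pad to 3 bytes: K' = a0 35 00.
K' ⊕ ipad = 96 03 36; K' ⊕ opad = fc 69 5c.
Inner hash: even-index sum = 506 mod 256 = 250; odd-index sum = 295 mod 256 = 39 → fa 27.
Outer hash (recomputed tag): even-index sum = 383 mod 256 = 127; odd-index sum = 355 mod 256 = 99 → 7f 63.
Recomputed tag = 7f63; claimed = 7fed → mismatch.

invalid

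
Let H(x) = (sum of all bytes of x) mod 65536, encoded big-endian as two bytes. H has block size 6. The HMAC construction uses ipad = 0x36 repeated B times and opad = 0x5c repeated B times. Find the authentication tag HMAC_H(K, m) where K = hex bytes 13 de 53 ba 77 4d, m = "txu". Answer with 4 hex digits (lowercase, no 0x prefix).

0221

Key hex bytes 13 de 53 ba 77 4d is exactly B = 6 bytes: K' = 13 de 53 ba 77 4d.
K' ⊕ ipad = 25 e8 65 8c 41 7b.  K' ⊕ opad = 4f 82 0f e6 2b 11.
Inner input = (K'⊕ipad) ∥ m = 25 e8 65 8c 41 7b ∥ 74 78 75.
Inner hash: sum = 37+232+101+140+65+123+116+120+117 = 1051 → 04 1b.
Outer input = (K'⊕opad) ∥ inner = 4f 82 0f e6 2b 11 ∥ 04 1b.
Outer hash (tag): sum = 79+130+15+230+43+17+4+27 = 545 → 02 21.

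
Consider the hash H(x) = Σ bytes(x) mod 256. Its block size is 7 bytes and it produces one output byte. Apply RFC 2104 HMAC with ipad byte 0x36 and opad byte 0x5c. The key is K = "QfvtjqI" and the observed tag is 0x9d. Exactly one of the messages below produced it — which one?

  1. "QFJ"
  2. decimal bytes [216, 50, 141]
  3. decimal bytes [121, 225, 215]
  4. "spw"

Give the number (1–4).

3

Key "QfvtjqI" = 51 66 76 74 6a 71 49 is exactly B = 7 bytes: K' = 51 66 76 74 6a 71 49.
K' ⊕ ipad = 67 50 40 42 5c 47 7f; K' ⊕ opad = 0d 3a 2a 28 36 2d 15.
m1: inner = H(67 50 40 42 5c 47 7f 51 46 4a) = 3c; tag = H(0d 3a 2a 28 36 2d 15 3c) = 4d
m2: inner = H(67 50 40 42 5c 47 7f d8 32 8d) = f2; tag = H(0d 3a 2a 28 36 2d 15 f2) = 03
m3: inner = H(67 50 40 42 5c 47 7f 79 e1 d7) = 8c; tag = H(0d 3a 2a 28 36 2d 15 8c) = 9d ← matches
m4: inner = H(67 50 40 42 5c 47 7f 73 70 77) = b5; tag = H(0d 3a 2a 28 36 2d 15 b5) = c6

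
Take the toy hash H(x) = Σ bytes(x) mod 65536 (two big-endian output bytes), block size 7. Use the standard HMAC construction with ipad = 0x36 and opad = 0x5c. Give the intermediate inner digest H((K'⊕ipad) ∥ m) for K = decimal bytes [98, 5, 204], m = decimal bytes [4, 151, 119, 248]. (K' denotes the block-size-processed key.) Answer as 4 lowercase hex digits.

Key decimal bytes [98, 5, 204] = 62 05 cc is 3 bytes ≤ B = 7; zero-pad to 7 bytes: K' = 62 05 cc 00 00 00 00.
K' ⊕ ipad = 54 33 fa 36 36 36 36.
Inner input = 54 33 fa 36 36 36 36 ∥ 04 97 77 f8.
Inner hash: sum = 84+51+250+54+54+54+54+4+151+119+248 = 1123 → 04 63.

0463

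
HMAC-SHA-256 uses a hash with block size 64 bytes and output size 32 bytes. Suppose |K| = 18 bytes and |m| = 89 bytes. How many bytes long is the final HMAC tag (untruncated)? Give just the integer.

The tag is one SHA-256 digest: 32 bytes.

32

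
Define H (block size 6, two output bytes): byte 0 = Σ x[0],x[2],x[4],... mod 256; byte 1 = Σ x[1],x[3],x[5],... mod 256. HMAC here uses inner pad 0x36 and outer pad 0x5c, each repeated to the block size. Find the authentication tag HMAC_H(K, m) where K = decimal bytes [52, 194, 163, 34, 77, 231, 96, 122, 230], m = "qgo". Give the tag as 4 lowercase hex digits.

Key decimal bytes [52, 194, 163, 34, 77, 231, 96, 122, 230] = 34 c2 a3 22 4d e7 60 7a e6 is 9 bytes > B = 6, so hash it first: H(key) = 6a 45, then zero-pad to 6 bytes: K' = 6a 45 00 00 00 00.
K' ⊕ ipad = 5c 73 36 36 36 36.  K' ⊕ opad = 36 19 5c 5c 5c 5c.
Inner input = (K'⊕ipad) ∥ m = 5c 73 36 36 36 36 ∥ 71 67 6f.
Inner hash: even-index sum = 424 mod 256 = 168; odd-index sum = 326 mod 256 = 70 → a8 46.
Outer input = (K'⊕opad) ∥ inner = 36 19 5c 5c 5c 5c ∥ a8 46.
Outer hash (tag): even-index sum = 406 mod 256 = 150; odd-index sum = 279 mod 256 = 23 → 96 17.

9617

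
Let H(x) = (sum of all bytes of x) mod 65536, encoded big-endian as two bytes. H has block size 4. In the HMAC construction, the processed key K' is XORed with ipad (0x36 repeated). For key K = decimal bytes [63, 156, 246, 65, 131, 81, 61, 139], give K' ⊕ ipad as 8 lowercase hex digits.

Key decimal bytes [63, 156, 246, 65, 131, 81, 61, 139] = 3f 9c f6 41 83 51 3d 8b is 8 bytes > B = 4, so hash it first: H(key) = 03 ae, then zero-pad to 4 bytes: K' = 03 ae 00 00.
XOR each byte with 0x36: 03⊕36=35, ae⊕36=98, 00⊕36=36, 00⊕36=36.

35983636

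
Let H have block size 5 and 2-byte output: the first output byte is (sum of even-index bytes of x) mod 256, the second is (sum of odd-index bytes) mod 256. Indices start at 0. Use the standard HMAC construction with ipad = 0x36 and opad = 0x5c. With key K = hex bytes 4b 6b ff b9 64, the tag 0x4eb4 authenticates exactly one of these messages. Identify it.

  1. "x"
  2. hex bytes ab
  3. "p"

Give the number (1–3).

Key hex bytes 4b 6b ff b9 64 is exactly B = 5 bytes: K' = 4b 6b ff b9 64.
K' ⊕ ipad = 7d 5d c9 8f 52; K' ⊕ opad = 17 37 a3 e5 38.
m1: inner = H(7d 5d c9 8f 52 78) = 98 64; tag = H(17 37 a3 e5 38 98 64) = 56b4
m2: inner = H(7d 5d c9 8f 52 ab) = 98 97; tag = H(17 37 a3 e5 38 98 97) = 89b4
m3: inner = H(7d 5d c9 8f 52 70) = 98 5c; tag = H(17 37 a3 e5 38 98 5c) = 4eb4 ← matches

3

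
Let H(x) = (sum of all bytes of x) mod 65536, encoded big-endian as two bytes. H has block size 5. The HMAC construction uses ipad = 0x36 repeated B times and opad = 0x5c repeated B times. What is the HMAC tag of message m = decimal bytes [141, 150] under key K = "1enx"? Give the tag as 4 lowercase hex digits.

01b3

Key "1enx" = 31 65 6e 78 is 4 bytes ≤ B = 5; zero-pad to 5 bytes: K' = 31 65 6e 78 00.
K' ⊕ ipad = 07 53 58 4e 36.  K' ⊕ opad = 6d 39 32 24 5c.
Inner input = (K'⊕ipad) ∥ m = 07 53 58 4e 36 ∥ 8d 96.
Inner hash: sum = 7+83+88+78+54+141+150 = 601 → 02 59.
Outer input = (K'⊕opad) ∥ inner = 6d 39 32 24 5c ∥ 02 59.
Outer hash (tag): sum = 109+57+50+36+92+2+89 = 435 → 01 b3.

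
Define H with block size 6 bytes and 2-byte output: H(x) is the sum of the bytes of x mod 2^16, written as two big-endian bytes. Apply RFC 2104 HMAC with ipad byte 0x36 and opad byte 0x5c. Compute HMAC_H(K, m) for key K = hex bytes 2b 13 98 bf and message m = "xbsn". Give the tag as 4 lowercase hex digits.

Key hex bytes 2b 13 98 bf is 4 bytes ≤ B = 6; zero-pad to 6 bytes: K' = 2b 13 98 bf 00 00.
K' ⊕ ipad = 1d 25 ae 89 36 36.  K' ⊕ opad = 77 4f c4 e3 5c 5c.
Inner input = (K'⊕ipad) ∥ m = 1d 25 ae 89 36 36 ∥ 78 62 73 6e.
Inner hash: sum = 29+37+174+137+54+54+120+98+115+110 = 928 → 03 a0.
Outer input = (K'⊕opad) ∥ inner = 77 4f c4 e3 5c 5c ∥ 03 a0.
Outer hash (tag): sum = 119+79+196+227+92+92+3+160 = 968 → 03 c8.

03c8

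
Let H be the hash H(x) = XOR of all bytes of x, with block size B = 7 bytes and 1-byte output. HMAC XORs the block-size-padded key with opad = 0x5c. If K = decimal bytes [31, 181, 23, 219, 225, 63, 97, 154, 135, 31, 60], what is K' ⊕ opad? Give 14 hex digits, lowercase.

Key decimal bytes [31, 181, 23, 219, 225, 63, 97, 154, 135, 31, 60] = 1f b5 17 db e1 3f 61 9a 87 1f 3c is 11 bytes > B = 7, so hash it first: H(key) = e7, then zero-pad to 7 bytes: K' = e7 00 00 00 00 00 00.
XOR each byte with 0x5c: e7⊕5c=bb, 00⊕5c=5c, 00⊕5c=5c, 00⊕5c=5c, 00⊕5c=5c, 00⊕5c=5c, 00⊕5c=5c.

bb5c5c5c5c5c5c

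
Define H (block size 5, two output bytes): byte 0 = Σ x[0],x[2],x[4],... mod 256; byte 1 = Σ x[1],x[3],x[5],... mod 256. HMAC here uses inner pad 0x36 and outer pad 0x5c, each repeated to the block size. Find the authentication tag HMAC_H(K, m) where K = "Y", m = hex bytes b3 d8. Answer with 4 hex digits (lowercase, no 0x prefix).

dc6b

Key "Y" = 59 is 1 byte ≤ B = 5; zero-pad to 5 bytes: K' = 59 00 00 00 00.
K' ⊕ ipad = 6f 36 36 36 36.  K' ⊕ opad = 05 5c 5c 5c 5c.
Inner input = (K'⊕ipad) ∥ m = 6f 36 36 36 36 ∥ b3 d8.
Inner hash: even-index sum = 435 mod 256 = 179; odd-index sum = 287 mod 256 = 31 → b3 1f.
Outer input = (K'⊕opad) ∥ inner = 05 5c 5c 5c 5c ∥ b3 1f.
Outer hash (tag): even-index sum = 220 mod 256 = 220; odd-index sum = 363 mod 256 = 107 → dc 6b.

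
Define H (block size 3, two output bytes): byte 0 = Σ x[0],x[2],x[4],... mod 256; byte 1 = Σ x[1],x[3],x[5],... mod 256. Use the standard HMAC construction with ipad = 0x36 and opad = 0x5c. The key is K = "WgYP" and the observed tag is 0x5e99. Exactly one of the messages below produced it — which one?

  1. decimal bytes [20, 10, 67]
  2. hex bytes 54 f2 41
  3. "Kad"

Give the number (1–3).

2

Key "WgYP" = 57 67 59 50 is 4 bytes > B = 3, so hash it first: H(key) = b0 b7, then zero-pad to 3 bytes: K' = b0 b7 00.
K' ⊕ ipad = 86 81 36; K' ⊕ opad = ec eb 5c.
m1: inner = H(86 81 36 14 0a 43) = c6 d8; tag = H(ec eb 5c c6 d8) = 20b1
m2: inner = H(86 81 36 54 f2 41) = ae 16; tag = H(ec eb 5c ae 16) = 5e99 ← matches
m3: inner = H(86 81 36 4b 61 64) = 1d 30; tag = H(ec eb 5c 1d 30) = 7808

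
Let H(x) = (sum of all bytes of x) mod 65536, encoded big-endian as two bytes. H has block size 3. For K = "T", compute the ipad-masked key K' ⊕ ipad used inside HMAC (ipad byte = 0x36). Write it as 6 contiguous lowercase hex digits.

623636

Key "T" = 54 is 1 byte ≤ B = 3; zero-pad to 3 bytes: K' = 54 00 00.
XOR each byte with 0x36: 54⊕36=62, 00⊕36=36, 00⊕36=36.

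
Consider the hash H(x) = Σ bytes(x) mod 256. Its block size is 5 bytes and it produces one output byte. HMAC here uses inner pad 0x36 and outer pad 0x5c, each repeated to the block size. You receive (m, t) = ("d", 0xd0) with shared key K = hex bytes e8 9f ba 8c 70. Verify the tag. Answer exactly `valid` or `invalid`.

Key hex bytes e8 9f ba 8c 70 is exactly B = 5 bytes: K' = e8 9f ba 8c 70.
K' ⊕ ipad = de a9 8c ba 46; K' ⊕ opad = b4 c3 e6 d0 2c.
Inner hash: sum = 222+169+140+186+70+100 = 887; mod 256 = 119 → 77.
Outer hash (recomputed tag): sum = 180+195+230+208+44+119 = 976; mod 256 = 208 → d0.
Recomputed tag = d0; claimed = d0 → match.

valid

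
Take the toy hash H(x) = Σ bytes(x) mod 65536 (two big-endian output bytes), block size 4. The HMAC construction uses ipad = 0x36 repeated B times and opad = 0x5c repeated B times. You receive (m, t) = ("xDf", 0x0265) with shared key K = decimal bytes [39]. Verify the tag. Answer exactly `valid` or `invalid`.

valid

Key decimal bytes [39] = 27 is 1 byte ≤ B = 4; zero-pad to 4 bytes: K' = 27 00 00 00.
K' ⊕ ipad = 11 36 36 36; K' ⊕ opad = 7b 5c 5c 5c.
Inner hash: sum = 17+54+54+54+120+68+102 = 469 → 01 d5.
Outer hash (recomputed tag): sum = 123+92+92+92+1+213 = 613 → 02 65.
Recomputed tag = 0265; claimed = 0265 → match.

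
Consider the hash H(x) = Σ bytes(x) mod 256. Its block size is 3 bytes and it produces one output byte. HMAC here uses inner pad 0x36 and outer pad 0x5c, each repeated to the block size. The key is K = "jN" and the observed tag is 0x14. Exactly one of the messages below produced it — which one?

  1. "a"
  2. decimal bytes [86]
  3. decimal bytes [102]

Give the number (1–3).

3

Key "jN" = 6a 4e is 2 bytes ≤ B = 3; zero-pad to 3 bytes: K' = 6a 4e 00.
K' ⊕ ipad = 5c 78 36; K' ⊕ opad = 36 12 5c.
m1: inner = H(5c 78 36 61) = 6b; tag = H(36 12 5c 6b) = 0f
m2: inner = H(5c 78 36 56) = 60; tag = H(36 12 5c 60) = 04
m3: inner = H(5c 78 36 66) = 70; tag = H(36 12 5c 70) = 14 ← matches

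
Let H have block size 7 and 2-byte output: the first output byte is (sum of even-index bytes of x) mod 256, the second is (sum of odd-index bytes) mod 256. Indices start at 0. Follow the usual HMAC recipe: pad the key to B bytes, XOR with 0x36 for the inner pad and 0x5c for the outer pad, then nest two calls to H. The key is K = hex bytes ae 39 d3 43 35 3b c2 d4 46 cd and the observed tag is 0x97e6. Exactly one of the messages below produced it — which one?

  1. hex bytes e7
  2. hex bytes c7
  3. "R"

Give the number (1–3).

Key hex bytes ae 39 d3 43 35 3b c2 d4 46 cd is 10 bytes > B = 7, so hash it first: H(key) = be 58, then zero-pad to 7 bytes: K' = be 58 00 00 00 00 00.
K' ⊕ ipad = 88 6e 36 36 36 36 36; K' ⊕ opad = e2 04 5c 5c 5c 5c 5c.
m1: inner = H(88 6e 36 36 36 36 36 e7) = 2a c1; tag = H(e2 04 5c 5c 5c 5c 5c 2a c1) = b7e6
m2: inner = H(88 6e 36 36 36 36 36 c7) = 2a a1; tag = H(e2 04 5c 5c 5c 5c 5c 2a a1) = 97e6 ← matches
m3: inner = H(88 6e 36 36 36 36 36 52) = 2a 2c; tag = H(e2 04 5c 5c 5c 5c 5c 2a 2c) = 22e6

2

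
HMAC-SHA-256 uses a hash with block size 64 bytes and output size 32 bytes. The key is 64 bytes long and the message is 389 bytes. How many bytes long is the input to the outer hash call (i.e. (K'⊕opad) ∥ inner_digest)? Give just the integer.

96

Key is 64 ≤ 64 bytes, zero-padded: |K'| = 64.
Outer input = (K'⊕opad) ∥ H(inner) → 64 + 32 = 96 bytes.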